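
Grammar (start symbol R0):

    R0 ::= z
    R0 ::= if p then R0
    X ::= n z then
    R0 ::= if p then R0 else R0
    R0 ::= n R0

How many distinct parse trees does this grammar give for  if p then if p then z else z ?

Parse trees for if p then if p then z else z:
  [R0 if p then [R0 if p then [R0 z] else [R0 z]]]
  [R0 if p then [R0 if p then [R0 z]] else [R0 z]]

2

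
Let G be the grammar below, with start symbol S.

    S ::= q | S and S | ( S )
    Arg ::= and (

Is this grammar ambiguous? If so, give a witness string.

Ambiguous

Witness: q and q and q

Derivation 1: S ⇒ S and S ⇒ q and S ⇒ q and S and S ⇒ q and q and S ⇒ q and q and q
Derivation 2: S ⇒ S and S ⇒ S and S and S ⇒ q and S and S ⇒ q and q and S ⇒ q and q and q

Two distinct leftmost derivations for the same string.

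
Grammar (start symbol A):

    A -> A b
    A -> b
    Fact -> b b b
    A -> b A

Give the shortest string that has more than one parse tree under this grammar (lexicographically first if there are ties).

length 1: no string has ≥2 trees
length 2: b b has 2 parse trees

Two derivations of b b:
  A ⇒ A b ⇒ b b
  A ⇒ b A ⇒ b b

b b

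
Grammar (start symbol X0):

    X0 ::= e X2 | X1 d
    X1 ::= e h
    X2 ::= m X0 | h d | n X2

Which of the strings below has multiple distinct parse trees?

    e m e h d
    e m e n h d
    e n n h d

e m e h d

e m e h d: 2 trees
e m e n h d: 1 tree
e n n h d: 1 tree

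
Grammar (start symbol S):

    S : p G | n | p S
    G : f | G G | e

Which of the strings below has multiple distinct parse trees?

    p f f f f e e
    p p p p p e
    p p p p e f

p f f f f e e: 42 trees
p p p p p e: 1 tree
p p p p e f: 1 tree

p f f f f e e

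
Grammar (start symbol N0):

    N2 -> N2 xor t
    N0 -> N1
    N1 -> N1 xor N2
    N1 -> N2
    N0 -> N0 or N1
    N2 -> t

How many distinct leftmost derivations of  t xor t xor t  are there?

Parse trees for t xor t xor t:
  [N0 [N1 [N1 [N2 t]] xor [N2 [N2 t] xor t]]]
  [N0 [N1 [N1 [N1 [N2 t]] xor [N2 t]] xor [N2 t]]]
  [N0 [N1 [N1 [N2 [N2 t] xor t]] xor [N2 t]]]
  [N0 [N1 [N2 [N2 [N2 t] xor t] xor t]]]

4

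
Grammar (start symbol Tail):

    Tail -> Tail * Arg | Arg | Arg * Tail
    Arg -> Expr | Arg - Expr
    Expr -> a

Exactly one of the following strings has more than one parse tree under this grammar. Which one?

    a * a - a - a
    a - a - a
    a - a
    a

a * a - a - a: 2 trees
a - a - a: 1 tree
a - a: 1 tree
a: 1 tree

a * a - a - a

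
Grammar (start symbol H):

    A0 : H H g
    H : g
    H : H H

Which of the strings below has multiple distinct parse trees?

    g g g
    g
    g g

g g g

g g g: 2 trees
g: 1 tree
g g: 1 tree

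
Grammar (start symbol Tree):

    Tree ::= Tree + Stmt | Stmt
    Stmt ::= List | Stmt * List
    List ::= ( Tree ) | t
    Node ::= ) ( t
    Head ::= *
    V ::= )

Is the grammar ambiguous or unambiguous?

Unambiguous

Only Tree, Stmt, List are reachable from Tree; ignoring the rest: This is a standard precedence ladder (Tree over Stmt over List), with each level left-recursive on its own operator ('+' at Tree, '*' at Stmt). That structure is LR(1), hence unambiguous.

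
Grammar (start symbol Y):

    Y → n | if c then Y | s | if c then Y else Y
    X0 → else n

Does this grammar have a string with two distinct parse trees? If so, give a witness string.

Witness: if c then if c then n else n

Derivation 1: Y ⇒ if c then Y ⇒ if c then if c then Y else Y ⇒ if c then if c then n else Y ⇒ if c then if c then n else n
Derivation 2: Y ⇒ if c then Y else Y ⇒ if c then if c then Y else Y ⇒ if c then if c then n else Y ⇒ if c then if c then n else n

Two distinct leftmost derivations for the same string.

Ambiguous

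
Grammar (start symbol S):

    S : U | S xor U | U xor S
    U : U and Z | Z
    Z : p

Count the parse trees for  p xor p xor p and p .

Parse trees for p xor p xor p and p:
  [S [S [S [U [Z p]]] xor [U [Z p]]] xor [U [U [Z p]] and [Z p]]]
  [S [S [U [Z p]] xor [S [U [Z p]]]] xor [U [U [Z p]] and [Z p]]]
  [S [U [Z p]] xor [S [S [U [Z p]]] xor [U [U [Z p]] and [Z p]]]]
  [S [U [Z p]] xor [S [U [Z p]] xor [S [U [U [Z p]] and [Z p]]]]]

4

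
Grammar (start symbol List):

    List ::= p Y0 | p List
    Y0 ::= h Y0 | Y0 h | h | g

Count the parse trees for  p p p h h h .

4

Parse trees for p p p h h h:
  [List p [List p [List p [Y0 h [Y0 h [Y0 h]]]]]]
  [List p [List p [List p [Y0 h [Y0 [Y0 h] h]]]]]
  [List p [List p [List p [Y0 [Y0 h [Y0 h]] h]]]]
  [List p [List p [List p [Y0 [Y0 [Y0 h] h] h]]]]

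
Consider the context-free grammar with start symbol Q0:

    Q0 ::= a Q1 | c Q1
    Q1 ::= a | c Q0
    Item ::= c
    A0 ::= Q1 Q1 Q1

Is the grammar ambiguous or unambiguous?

(Item, A0 are unreachable from Q0, so their rules don't affect L(Q0).) Each reachable nonterminal has at most one production per leading terminal, and all productions are right-linear; the derivation is determined token-by-token.

Unambiguous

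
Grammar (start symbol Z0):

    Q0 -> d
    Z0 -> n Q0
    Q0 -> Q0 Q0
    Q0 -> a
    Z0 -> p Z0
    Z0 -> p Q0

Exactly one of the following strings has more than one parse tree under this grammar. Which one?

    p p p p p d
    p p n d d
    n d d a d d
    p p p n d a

p p p p p d: 1 tree
p p n d d: 1 tree
n d d a d d: 14 trees
p p p n d a: 1 tree

n d d a d d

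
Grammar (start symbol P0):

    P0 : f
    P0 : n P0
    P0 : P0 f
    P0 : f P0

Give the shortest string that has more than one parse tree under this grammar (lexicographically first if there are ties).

f f

length 1: no string has ≥2 trees
length 2: f f has 2 parse trees

Two derivations of f f:
  P0 ⇒ P0 f ⇒ f f
  P0 ⇒ f P0 ⇒ f f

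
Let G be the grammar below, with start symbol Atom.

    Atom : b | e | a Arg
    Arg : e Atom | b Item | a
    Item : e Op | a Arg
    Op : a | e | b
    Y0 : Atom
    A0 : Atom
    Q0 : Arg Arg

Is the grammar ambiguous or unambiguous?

Unambiguous

Only Atom, Arg, Item, Op are reachable from Atom; ignoring the rest: Restricted to the reachable nonterminals, every rule has the form A → t or A → t B, and no two rules for the same A share a first terminal. The grammar encodes a DFA — one run per string.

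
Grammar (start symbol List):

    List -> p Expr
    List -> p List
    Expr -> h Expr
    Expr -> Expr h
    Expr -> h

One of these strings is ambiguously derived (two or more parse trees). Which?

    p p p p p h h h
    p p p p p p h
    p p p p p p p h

p p p p p h h h: 4 trees
p p p p p p h: 1 tree
p p p p p p p h: 1 tree

p p p p p h h h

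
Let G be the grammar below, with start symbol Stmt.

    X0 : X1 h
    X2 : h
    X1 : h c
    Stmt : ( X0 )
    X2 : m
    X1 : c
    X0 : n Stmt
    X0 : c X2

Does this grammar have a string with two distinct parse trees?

Witness: ( c h )

Derivation 1: Stmt ⇒ ( X0 ) ⇒ ( X1 h ) ⇒ ( c h )
Derivation 2: Stmt ⇒ ( X0 ) ⇒ ( c X2 ) ⇒ ( c h )

Two distinct leftmost derivations for the same string.

Ambiguous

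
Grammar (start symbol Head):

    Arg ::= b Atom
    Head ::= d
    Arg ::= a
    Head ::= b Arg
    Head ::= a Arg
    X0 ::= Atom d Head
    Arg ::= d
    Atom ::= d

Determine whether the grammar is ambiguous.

(X0 is unreachable from Head, so its rules don't affect L(Head).) Each reachable nonterminal has at most one production per leading terminal, and all productions are right-linear; the derivation is determined token-by-token.

Unambiguous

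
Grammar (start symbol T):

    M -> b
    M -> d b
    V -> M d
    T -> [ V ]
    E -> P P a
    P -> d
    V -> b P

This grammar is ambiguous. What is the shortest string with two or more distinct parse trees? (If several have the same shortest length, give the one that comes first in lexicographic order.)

[ b d ]

length 4: [ b d ] has 2 parse trees

Two derivations of [ b d ]:
  T ⇒ [ V ] ⇒ [ M d ] ⇒ [ b d ]
  T ⇒ [ V ] ⇒ [ b P ] ⇒ [ b d ]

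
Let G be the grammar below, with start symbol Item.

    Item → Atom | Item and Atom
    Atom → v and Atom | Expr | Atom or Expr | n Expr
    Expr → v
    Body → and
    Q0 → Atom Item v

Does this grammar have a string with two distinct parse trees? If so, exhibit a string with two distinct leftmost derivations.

Ambiguous

Witness: v and v

Derivation 1: Item ⇒ Atom ⇒ v and Atom ⇒ v and Expr ⇒ v and v
Derivation 2: Item ⇒ Item and Atom ⇒ Atom and Atom ⇒ Expr and Atom ⇒ v and Atom ⇒ v and Expr ⇒ v and v

Two distinct leftmost derivations for the same string.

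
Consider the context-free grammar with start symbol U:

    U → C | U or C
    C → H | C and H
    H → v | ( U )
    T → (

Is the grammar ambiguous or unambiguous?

Unambiguous

(T is unreachable from U, so its rules don't affect L(U).) The grammar is stratified — U handles 'or' (left-recursive), C handles 'and', H atoms. Each operator has a fixed associativity and precedence level, so every string has one parse.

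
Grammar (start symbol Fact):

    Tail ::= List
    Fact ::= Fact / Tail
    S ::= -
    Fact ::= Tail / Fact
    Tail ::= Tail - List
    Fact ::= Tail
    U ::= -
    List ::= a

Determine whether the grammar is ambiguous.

Ambiguous

Witness: a / a

Derivation 1: Fact ⇒ Fact / Tail ⇒ Tail / Tail ⇒ List / Tail ⇒ a / Tail ⇒ a / List ⇒ a / a
Derivation 2: Fact ⇒ Tail / Fact ⇒ List / Fact ⇒ a / Fact ⇒ a / Tail ⇒ a / List ⇒ a / a

Two distinct leftmost derivations for the same string.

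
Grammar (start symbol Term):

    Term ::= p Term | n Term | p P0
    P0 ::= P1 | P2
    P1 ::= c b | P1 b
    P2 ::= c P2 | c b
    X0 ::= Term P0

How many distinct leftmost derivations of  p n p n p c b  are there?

2

Parse trees for p n p n p c b:
  [Term p [Term n [Term p [Term n [Term p [P0 [P1 c b]]]]]]]
  [Term p [Term n [Term p [Term n [Term p [P0 [P2 c b]]]]]]]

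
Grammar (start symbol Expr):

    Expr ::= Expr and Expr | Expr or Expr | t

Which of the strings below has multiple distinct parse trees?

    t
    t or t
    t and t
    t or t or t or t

t or t or t or t

t: 1 tree
t or t: 1 tree
t and t: 1 tree
t or t or t or t: 5 trees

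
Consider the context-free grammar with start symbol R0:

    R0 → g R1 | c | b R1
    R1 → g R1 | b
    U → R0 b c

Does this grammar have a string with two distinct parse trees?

Only R0, R1 are reachable from R0; ignoring the rest: Restricted to the reachable nonterminals, every rule has the form A → t or A → t B, and no two rules for the same A share a first terminal. The grammar encodes a DFA — one run per string.

Unambiguous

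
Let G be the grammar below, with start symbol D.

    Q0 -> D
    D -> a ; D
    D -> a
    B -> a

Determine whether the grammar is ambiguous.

Unambiguous

Only D is reachable from D; ignoring the rest: Right-recursive list with a separator: after each atom, whether the separator follows determines the rule. One parse per string.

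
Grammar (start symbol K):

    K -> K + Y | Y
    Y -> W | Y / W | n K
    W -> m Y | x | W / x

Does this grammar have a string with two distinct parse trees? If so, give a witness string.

Ambiguous

Witness: x / x

Derivation 1: K ⇒ Y ⇒ W ⇒ W / x ⇒ x / x
Derivation 2: K ⇒ Y ⇒ Y / W ⇒ W / W ⇒ x / W ⇒ x / x

Two distinct leftmost derivations for the same string.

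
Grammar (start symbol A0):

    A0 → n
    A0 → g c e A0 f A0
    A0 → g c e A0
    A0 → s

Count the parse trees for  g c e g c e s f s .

2

Parse trees for g c e g c e s f s:
  [A0 g c e [A0 g c e [A0 s]] f [A0 s]]
  [A0 g c e [A0 g c e [A0 s] f [A0 s]]]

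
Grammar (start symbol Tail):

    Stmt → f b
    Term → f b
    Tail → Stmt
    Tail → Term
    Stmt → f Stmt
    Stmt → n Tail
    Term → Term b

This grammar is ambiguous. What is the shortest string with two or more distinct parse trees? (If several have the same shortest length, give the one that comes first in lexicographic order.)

f b

length 2: f b has 2 parse trees

Two derivations of f b:
  Tail ⇒ Stmt ⇒ f b
  Tail ⇒ Term ⇒ f b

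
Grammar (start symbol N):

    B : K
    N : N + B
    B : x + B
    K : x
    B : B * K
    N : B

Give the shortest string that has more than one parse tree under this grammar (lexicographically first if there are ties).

length 1: no string has ≥2 trees
length 3: x + x has 2 parse trees

Two derivations of x + x:
  N ⇒ N + B ⇒ B + B ⇒ K + B ⇒ x + B ⇒ x + K ⇒ x + x
  N ⇒ B ⇒ x + B ⇒ x + K ⇒ x + x

x + x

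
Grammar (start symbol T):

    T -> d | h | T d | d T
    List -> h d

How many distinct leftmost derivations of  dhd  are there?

Parse trees for dhd:
  [T [T d [T h]] d]
  [T d [T [T h] d]]

2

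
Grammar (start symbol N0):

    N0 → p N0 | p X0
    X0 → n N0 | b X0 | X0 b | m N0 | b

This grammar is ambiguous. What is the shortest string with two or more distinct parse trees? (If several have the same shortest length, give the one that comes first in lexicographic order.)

length 2: no string has ≥2 trees
length 3: p b b has 2 parse trees

Two derivations of p b b:
  N0 ⇒ p X0 ⇒ p b X0 ⇒ p b b
  N0 ⇒ p X0 ⇒ p X0 b ⇒ p b b

p b b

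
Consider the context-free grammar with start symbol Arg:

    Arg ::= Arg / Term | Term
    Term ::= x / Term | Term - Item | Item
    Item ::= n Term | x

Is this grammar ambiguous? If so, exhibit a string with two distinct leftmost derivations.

Ambiguous

Witness: x / x

Derivation 1: Arg ⇒ Arg / Term ⇒ Term / Term ⇒ Item / Term ⇒ x / Term ⇒ x / Item ⇒ x / x
Derivation 2: Arg ⇒ Term ⇒ x / Term ⇒ x / Item ⇒ x / x

Two distinct leftmost derivations for the same string.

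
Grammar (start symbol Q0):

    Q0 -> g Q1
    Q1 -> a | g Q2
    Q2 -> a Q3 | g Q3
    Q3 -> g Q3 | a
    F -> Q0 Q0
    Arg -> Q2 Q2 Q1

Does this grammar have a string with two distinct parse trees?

Only Q0, Q1, Q2, Q3 are reachable from Q0; ignoring the rest: Each reachable nonterminal has at most one production per leading terminal, and all productions are right-linear; the derivation is determined token-by-token.

Unambiguous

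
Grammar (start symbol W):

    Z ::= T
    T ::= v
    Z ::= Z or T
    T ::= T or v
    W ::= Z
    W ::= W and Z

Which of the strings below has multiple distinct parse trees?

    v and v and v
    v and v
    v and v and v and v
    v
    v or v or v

v and v and v: 1 tree
v and v: 1 tree
v and v and v and v: 1 tree
v: 1 tree
v or v or v: 4 trees

v or v or v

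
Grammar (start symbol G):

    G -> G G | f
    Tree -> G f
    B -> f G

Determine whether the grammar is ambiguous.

Ambiguous

Witness: f f f

Derivation 1: G ⇒ G G ⇒ G G G ⇒ f G G ⇒ f f G ⇒ f f f
Derivation 2: G ⇒ G G ⇒ f G ⇒ f G G ⇒ f f G ⇒ f f f

Two distinct leftmost derivations for the same string.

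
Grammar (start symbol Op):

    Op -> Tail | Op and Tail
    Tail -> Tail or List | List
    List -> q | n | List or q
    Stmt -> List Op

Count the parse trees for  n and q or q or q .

4

Parse trees for n and q or q or q:
  [Op [Op [Tail [List n]]] and [Tail [Tail [List q]] or [List [List q] or q]]]
  [Op [Op [Tail [List n]]] and [Tail [Tail [Tail [List q]] or [List q]] or [List q]]]
  [Op [Op [Tail [List n]]] and [Tail [Tail [List [List q] or q]] or [List q]]]
  [Op [Op [Tail [List n]]] and [Tail [List [List [List q] or q] or q]]]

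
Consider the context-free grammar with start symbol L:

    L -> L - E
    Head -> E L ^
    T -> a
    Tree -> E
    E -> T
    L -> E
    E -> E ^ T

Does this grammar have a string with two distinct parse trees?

Unambiguous

Only L, E, T are reachable from L; ignoring the rest: The grammar is stratified — L handles '-' (left-recursive), E handles '^', T atoms. Each operator has a fixed associativity and precedence level, so every string has one parse.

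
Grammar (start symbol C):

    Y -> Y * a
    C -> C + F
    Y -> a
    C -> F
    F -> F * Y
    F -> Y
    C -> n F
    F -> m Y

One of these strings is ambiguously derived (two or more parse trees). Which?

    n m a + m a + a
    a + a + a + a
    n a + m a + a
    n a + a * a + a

n m a + m a + a: 1 tree
a + a + a + a: 1 tree
n a + m a + a: 1 tree
n a + a * a + a: 2 trees

n a + a * a + a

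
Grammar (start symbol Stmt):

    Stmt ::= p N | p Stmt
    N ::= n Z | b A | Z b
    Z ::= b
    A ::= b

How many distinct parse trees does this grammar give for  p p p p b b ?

2

Parse trees for p p p p b b:
  [Stmt p [Stmt p [Stmt p [Stmt p [N b [A b]]]]]]
  [Stmt p [Stmt p [Stmt p [Stmt p [N [Z b] b]]]]]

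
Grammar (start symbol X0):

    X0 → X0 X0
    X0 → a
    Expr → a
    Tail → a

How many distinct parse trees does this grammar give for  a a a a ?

5

Parse trees for a a a a:
  [X0 [X0 a] [X0 [X0 a] [X0 [X0 a] [X0 a]]]]
  [X0 [X0 a] [X0 [X0 [X0 a] [X0 a]] [X0 a]]]
  [X0 [X0 [X0 a] [X0 a]] [X0 [X0 a] [X0 a]]]
  [X0 [X0 [X0 a] [X0 [X0 a] [X0 a]]] [X0 a]]
  [X0 [X0 [X0 [X0 a] [X0 a]] [X0 a]] [X0 a]]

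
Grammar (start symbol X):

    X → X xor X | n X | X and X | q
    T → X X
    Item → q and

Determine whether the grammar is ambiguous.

Ambiguous

Witness: n q and q

Derivation 1: X ⇒ n X ⇒ n X and X ⇒ n q and X ⇒ n q and q
Derivation 2: X ⇒ X and X ⇒ n X and X ⇒ n q and X ⇒ n q and q

Two distinct leftmost derivations for the same string.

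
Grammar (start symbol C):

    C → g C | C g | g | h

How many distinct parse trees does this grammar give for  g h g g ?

Parse trees for g h g g:
  [C g [C [C [C h] g] g]]
  [C [C g [C [C h] g]] g]
  [C [C [C g [C h]] g] g]

3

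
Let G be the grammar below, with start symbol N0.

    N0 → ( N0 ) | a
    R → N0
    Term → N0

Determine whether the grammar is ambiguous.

(R, Term are unreachable from N0, so their rules don't affect L(N0).) L(N0) is { openⁿ atom closeⁿ : n ≥ 0 }. The bracket depth fixes n, and the derivation is forced at every step.

Unambiguous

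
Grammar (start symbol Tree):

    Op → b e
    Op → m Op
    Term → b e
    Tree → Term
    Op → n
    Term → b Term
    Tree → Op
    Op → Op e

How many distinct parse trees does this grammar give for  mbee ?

Parse trees for mbee:
  [Tree [Op m [Op [Op b e] e]]]
  [Tree [Op [Op m [Op b e]] e]]

2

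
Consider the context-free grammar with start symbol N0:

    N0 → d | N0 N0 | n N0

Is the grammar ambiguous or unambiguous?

Witness: d d d

Derivation 1: N0 ⇒ N0 N0 ⇒ d N0 ⇒ d N0 N0 ⇒ d d N0 ⇒ d d d
Derivation 2: N0 ⇒ N0 N0 ⇒ N0 N0 N0 ⇒ d N0 N0 ⇒ d d N0 ⇒ d d d

Two distinct leftmost derivations for the same string.

Ambiguous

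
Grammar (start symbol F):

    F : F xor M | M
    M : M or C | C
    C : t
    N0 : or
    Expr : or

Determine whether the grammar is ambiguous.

Only F, M, C are reachable from F; ignoring the rest: F → F xor M | M  ;  M → M or C | C  — a left-associative chain with C at the bottom. Each string factors uniquely by precedence.

Unambiguous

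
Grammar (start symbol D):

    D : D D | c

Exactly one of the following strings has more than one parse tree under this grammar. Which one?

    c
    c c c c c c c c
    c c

c: 1 tree
c c c c c c c c: 429 trees
c c: 1 tree

c c c c c c c c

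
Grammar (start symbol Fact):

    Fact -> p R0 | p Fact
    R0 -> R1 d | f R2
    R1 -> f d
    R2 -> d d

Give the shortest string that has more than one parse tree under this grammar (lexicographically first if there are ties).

length 4: p f d d has 2 parse trees

Two derivations of p f d d:
  Fact ⇒ p R0 ⇒ p R1 d ⇒ p f d d
  Fact ⇒ p R0 ⇒ p f R2 ⇒ p f d d

p f d d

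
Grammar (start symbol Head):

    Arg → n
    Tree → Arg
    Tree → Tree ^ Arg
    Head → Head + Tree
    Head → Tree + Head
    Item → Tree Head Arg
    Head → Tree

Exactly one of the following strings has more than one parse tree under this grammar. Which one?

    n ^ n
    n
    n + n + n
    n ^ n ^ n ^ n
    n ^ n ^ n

n + n + n

n ^ n: 1 tree
n: 1 tree
n + n + n: 4 trees
n ^ n ^ n ^ n: 1 tree
n ^ n ^ n: 1 tree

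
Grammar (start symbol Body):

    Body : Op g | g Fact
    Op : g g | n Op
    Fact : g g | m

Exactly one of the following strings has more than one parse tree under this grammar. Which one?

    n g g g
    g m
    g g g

n g g g: 1 tree
g m: 1 tree
g g g: 2 trees

g g g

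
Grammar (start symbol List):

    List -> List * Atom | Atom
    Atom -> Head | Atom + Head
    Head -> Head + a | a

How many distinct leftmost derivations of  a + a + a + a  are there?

8

Parse trees for a + a + a + a:
  [List [Atom [Head [Head [Head [Head a] + a] + a] + a]]]
  [List [Atom [Atom [Head a]] + [Head [Head [Head a] + a] + a]]]
  [List [Atom [Atom [Head [Head a] + a]] + [Head [Head a] + a]]]
  [List [Atom [Atom [Atom [Head a]] + [Head a]] + [Head [Head a] + a]]]
  [List [Atom [Atom [Head [Head [Head a] + a] + a]] + [Head a]]]
  [List [Atom [Atom [Atom [Head a]] + [Head [Head a] + a]] + [Head a]]]
  [List [Atom [Atom [Atom [Head [Head a] + a]] + [Head a]] + [Head a]]]
  [List [Atom [Atom [Atom [Atom [Head a]] + [Head a]] + [Head a]] + [Head a]]]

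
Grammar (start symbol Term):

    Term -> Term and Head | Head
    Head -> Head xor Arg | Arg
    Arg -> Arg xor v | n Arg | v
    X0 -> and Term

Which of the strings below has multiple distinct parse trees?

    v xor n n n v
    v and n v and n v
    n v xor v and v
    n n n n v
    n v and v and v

v xor n n n v: 1 tree
v and n v and n v: 1 tree
n v xor v and v: 3 trees
n n n n v: 1 tree
n v and v and v: 1 tree

n v xor v and v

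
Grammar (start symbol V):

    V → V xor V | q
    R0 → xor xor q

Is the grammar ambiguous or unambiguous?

Witness: q xor q xor q

Derivation 1: V ⇒ V xor V ⇒ V xor V xor V ⇒ q xor V xor V ⇒ q xor q xor V ⇒ q xor q xor q
Derivation 2: V ⇒ V xor V ⇒ q xor V ⇒ q xor V xor V ⇒ q xor q xor V ⇒ q xor q xor q

Two distinct leftmost derivations for the same string.

Ambiguous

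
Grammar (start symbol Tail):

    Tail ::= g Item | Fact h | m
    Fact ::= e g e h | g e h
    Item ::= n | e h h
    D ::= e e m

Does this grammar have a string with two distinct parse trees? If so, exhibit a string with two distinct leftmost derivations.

Ambiguous

Witness: g e h h

Derivation 1: Tail ⇒ g Item ⇒ g e h h
Derivation 2: Tail ⇒ Fact h ⇒ g e h h

Two distinct leftmost derivations for the same string.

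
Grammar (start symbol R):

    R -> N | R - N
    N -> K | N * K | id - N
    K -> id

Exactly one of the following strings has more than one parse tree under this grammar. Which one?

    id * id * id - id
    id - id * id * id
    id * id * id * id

id - id * id * id

id * id * id - id: 1 tree
id - id * id * id: 4 trees
id * id * id * id: 1 tree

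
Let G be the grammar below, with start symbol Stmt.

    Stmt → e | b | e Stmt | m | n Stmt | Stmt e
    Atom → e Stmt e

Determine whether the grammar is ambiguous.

Witness: e e

Derivation 1: Stmt ⇒ e Stmt ⇒ e e
Derivation 2: Stmt ⇒ Stmt e ⇒ e e

Two distinct leftmost derivations for the same string.

Ambiguous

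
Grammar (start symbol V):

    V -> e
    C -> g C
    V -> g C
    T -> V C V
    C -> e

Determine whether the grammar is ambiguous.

Unambiguous

Only V, C are reachable from V; ignoring the rest: The reachable rules are right-linear with at most one rule per (nonterminal, next-terminal) pair. Each input token forces the next rule, so parsing is deterministic.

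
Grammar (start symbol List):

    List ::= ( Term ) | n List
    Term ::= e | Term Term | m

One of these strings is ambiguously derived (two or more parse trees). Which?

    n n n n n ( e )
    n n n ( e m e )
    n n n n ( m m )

n n n ( e m e )

n n n n n ( e ): 1 tree
n n n ( e m e ): 2 trees
n n n n ( m m ): 1 tree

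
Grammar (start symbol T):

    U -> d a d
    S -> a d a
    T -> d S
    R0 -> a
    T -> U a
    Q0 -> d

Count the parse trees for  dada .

Parse trees for dada:
  [T d [S a d a]]
  [T [U d a d] a]

2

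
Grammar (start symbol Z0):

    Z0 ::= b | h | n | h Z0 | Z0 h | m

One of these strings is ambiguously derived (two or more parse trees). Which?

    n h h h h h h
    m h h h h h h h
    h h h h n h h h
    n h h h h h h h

n h h h h h h: 1 tree
m h h h h h h h: 1 tree
h h h h n h h h: 35 trees
n h h h h h h h: 1 tree

h h h h n h h h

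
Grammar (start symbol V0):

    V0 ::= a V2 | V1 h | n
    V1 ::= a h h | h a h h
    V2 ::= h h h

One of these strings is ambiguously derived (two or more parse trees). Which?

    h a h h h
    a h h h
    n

h a h h h: 1 tree
a h h h: 2 trees
n: 1 tree

a h h h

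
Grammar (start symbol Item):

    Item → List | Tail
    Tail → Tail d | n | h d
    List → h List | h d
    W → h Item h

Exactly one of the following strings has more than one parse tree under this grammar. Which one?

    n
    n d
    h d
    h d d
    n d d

n: 1 tree
n d: 1 tree
h d: 2 trees
h d d: 1 tree
n d d: 1 tree

h d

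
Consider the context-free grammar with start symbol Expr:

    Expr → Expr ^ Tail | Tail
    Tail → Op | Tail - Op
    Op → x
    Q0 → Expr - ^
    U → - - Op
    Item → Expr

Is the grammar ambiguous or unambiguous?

(Q0, U, Item are unreachable from Expr, so their rules don't affect L(Expr).) The grammar is stratified — Expr handles '^' (left-recursive), Tail handles '-', Op atoms. Each operator has a fixed associativity and precedence level, so every string has one parse.

Unambiguous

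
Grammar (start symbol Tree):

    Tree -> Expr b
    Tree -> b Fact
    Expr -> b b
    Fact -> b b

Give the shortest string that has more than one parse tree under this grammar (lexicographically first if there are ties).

length 3: b b b has 2 parse trees

Two derivations of b b b:
  Tree ⇒ Expr b ⇒ b b b
  Tree ⇒ b Fact ⇒ b b b

b b b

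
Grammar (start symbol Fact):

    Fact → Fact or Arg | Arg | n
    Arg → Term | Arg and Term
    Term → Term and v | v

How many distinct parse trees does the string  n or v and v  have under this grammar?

2

Parse trees for n or v and v:
  [Fact [Fact n] or [Arg [Term [Term v] and v]]]
  [Fact [Fact n] or [Arg [Arg [Term v]] and [Term v]]]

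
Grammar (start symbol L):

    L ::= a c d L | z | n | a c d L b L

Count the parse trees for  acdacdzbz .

Parse trees for acdacdzbz:
  [L a c d [L a c d [L z] b [L z]]]
  [L a c d [L a c d [L z]] b [L z]]

2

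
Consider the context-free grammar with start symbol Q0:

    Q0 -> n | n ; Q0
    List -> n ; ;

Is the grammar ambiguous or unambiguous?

Only Q0 is reachable from Q0; ignoring the rest: Right-recursive list with a separator: after each atom, whether the separator follows determines the rule. One parse per string.

Unambiguous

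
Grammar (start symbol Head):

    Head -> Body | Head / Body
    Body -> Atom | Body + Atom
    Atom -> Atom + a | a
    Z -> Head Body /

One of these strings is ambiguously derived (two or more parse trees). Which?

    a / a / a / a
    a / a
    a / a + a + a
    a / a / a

a / a + a + a

a / a / a / a: 1 tree
a / a: 1 tree
a / a + a + a: 4 trees
a / a / a: 1 tree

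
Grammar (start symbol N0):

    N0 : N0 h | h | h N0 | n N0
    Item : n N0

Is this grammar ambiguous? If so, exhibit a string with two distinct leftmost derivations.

Witness: h h

Derivation 1: N0 ⇒ N0 h ⇒ h h
Derivation 2: N0 ⇒ h N0 ⇒ h h

Two distinct leftmost derivations for the same string.

Ambiguous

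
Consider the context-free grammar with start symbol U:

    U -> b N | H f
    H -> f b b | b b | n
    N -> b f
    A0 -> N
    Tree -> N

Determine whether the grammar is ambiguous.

Ambiguous

Witness: b b f

Derivation 1: U ⇒ b N ⇒ b b f
Derivation 2: U ⇒ H f ⇒ b b f

Two distinct leftmost derivations for the same string.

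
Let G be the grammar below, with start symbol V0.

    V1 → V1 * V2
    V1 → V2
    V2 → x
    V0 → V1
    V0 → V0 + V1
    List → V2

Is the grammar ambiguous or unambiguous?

Unambiguous

Only V0, V1, V2 are reachable from V0; ignoring the rest: The grammar is stratified — V0 handles '+' (left-recursive), V1 handles '*', V2 atoms. Each operator has a fixed associativity and precedence level, so every string has one parse.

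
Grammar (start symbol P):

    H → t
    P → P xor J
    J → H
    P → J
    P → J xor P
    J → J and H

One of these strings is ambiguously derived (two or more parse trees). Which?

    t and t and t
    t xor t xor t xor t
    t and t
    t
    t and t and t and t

t and t and t: 1 tree
t xor t xor t xor t: 8 trees
t and t: 1 tree
t: 1 tree
t and t and t and t: 1 tree

t xor t xor t xor t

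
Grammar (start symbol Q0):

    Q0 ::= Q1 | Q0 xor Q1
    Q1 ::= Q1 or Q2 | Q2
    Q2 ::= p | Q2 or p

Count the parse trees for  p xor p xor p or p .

2

Parse trees for p xor p xor p or p:
  [Q0 [Q0 [Q0 [Q1 [Q2 p]]] xor [Q1 [Q2 p]]] xor [Q1 [Q1 [Q2 p]] or [Q2 p]]]
  [Q0 [Q0 [Q0 [Q1 [Q2 p]]] xor [Q1 [Q2 p]]] xor [Q1 [Q2 [Q2 p] or p]]]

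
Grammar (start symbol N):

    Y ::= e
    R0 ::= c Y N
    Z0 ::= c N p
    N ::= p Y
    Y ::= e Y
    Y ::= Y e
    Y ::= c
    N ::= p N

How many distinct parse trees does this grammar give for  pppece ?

Parse trees for pppece:
  [N p [N p [N p [Y e [Y [Y c] e]]]]]
  [N p [N p [N p [Y [Y e [Y c]] e]]]]

2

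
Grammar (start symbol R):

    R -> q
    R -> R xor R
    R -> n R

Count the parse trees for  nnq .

Parse trees for nnq:
  [R n [R n [R q]]]

1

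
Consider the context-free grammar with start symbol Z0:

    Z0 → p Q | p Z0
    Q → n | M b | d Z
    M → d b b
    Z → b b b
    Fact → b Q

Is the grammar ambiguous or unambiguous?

Ambiguous

Witness: p d b b b

Derivation 1: Z0 ⇒ p Q ⇒ p M b ⇒ p d b b b
Derivation 2: Z0 ⇒ p Q ⇒ p d Z ⇒ p d b b b

Two distinct leftmost derivations for the same string.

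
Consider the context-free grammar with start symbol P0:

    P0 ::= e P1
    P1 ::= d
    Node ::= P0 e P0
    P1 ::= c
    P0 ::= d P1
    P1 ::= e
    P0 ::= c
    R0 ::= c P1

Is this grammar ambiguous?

Only P0, P1 are reachable from P0; ignoring the rest: Restricted to the reachable nonterminals, every rule has the form A → t or A → t B, and no two rules for the same A share a first terminal. The grammar encodes a DFA — one run per string.

Unambiguous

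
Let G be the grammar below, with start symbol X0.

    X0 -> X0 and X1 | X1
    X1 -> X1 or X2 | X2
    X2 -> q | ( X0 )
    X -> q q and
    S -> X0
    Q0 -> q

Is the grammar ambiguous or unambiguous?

Unambiguous

Only X0, X1, X2 are reachable from X0; ignoring the rest: X0 → X0 and X1 | X1  ;  X1 → X1 or X2 | X2  — a left-associative chain with X2 at the bottom. Each string factors uniquely by precedence.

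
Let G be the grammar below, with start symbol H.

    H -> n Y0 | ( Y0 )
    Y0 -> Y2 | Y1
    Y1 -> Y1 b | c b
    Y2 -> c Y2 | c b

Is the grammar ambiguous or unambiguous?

Witness: n c b

Derivation 1: H ⇒ n Y0 ⇒ n Y2 ⇒ n c b
Derivation 2: H ⇒ n Y0 ⇒ n Y1 ⇒ n c b

Two distinct leftmost derivations for the same string.

Ambiguous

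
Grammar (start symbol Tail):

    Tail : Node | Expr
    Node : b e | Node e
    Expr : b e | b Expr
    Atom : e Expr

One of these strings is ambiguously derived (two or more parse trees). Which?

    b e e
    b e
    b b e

b e

b e e: 1 tree
b e: 2 trees
b b e: 1 tree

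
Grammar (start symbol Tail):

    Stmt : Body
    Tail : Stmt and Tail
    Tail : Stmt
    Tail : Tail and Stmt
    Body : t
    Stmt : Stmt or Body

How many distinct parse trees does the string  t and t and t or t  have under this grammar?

Parse trees for t and t and t or t:
  [Tail [Stmt [Body t]] and [Tail [Stmt [Body t]] and [Tail [Stmt [Stmt [Body t]] or [Body t]]]]]
  [Tail [Stmt [Body t]] and [Tail [Tail [Stmt [Body t]]] and [Stmt [Stmt [Body t]] or [Body t]]]]
  [Tail [Tail [Stmt [Body t]] and [Tail [Stmt [Body t]]]] and [Stmt [Stmt [Body t]] or [Body t]]]
  [Tail [Tail [Tail [Stmt [Body t]]] and [Stmt [Body t]]] and [Stmt [Stmt [Body t]] or [Body t]]]

4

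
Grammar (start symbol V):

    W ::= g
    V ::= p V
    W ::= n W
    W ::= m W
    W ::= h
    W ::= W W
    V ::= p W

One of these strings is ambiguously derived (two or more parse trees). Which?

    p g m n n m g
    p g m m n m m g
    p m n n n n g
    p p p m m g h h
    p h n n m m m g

p g m n n m g: 1 tree
p g m m n m m g: 1 tree
p m n n n n g: 1 tree
p p p m m g h h: 9 trees
p h n n m m m g: 1 tree

p p p m m g h h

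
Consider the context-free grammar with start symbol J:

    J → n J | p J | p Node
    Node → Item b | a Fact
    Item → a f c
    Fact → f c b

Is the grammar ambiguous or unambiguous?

Witness: p a f c b

Derivation 1: J ⇒ p Node ⇒ p Item b ⇒ p a f c b
Derivation 2: J ⇒ p Node ⇒ p a Fact ⇒ p a f c b

Two distinct leftmost derivations for the same string.

Ambiguous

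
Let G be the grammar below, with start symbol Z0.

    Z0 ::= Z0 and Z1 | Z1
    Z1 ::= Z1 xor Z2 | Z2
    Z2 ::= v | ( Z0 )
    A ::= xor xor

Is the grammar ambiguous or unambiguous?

Unambiguous

Only Z0, Z1, Z2 are reachable from Z0; ignoring the rest: This is a standard precedence ladder (Z0 over Z1 over Z2), with each level left-recursive on its own operator ('and' at Z0, 'xor' at Z1). That structure is LR(1), hence unambiguous.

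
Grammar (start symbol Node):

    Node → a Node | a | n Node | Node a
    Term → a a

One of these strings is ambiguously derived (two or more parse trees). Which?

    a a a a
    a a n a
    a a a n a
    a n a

a a a a: 8 trees
a a n a: 1 tree
a a a n a: 1 tree
a n a: 1 tree

a a a a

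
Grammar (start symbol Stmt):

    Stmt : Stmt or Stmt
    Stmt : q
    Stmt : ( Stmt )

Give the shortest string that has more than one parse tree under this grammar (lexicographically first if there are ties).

length 1: no string has ≥2 trees
length 3: no string has ≥2 trees
length 5: q or q or q has 2 parse trees

Two derivations of q or q or q:
  Stmt ⇒ Stmt or Stmt ⇒ Stmt or Stmt or Stmt ⇒ q or Stmt or Stmt ⇒ q or q or Stmt ⇒ q or q or q
  Stmt ⇒ Stmt or Stmt ⇒ q or Stmt ⇒ q or Stmt or Stmt ⇒ q or q or Stmt ⇒ q or q or q

q or q or q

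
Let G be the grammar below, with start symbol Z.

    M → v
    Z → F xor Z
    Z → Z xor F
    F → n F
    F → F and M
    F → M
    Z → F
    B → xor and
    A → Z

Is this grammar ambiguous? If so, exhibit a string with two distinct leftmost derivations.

Ambiguous

Witness: v xor v

Derivation 1: Z ⇒ F xor Z ⇒ M xor Z ⇒ v xor Z ⇒ v xor F ⇒ v xor M ⇒ v xor v
Derivation 2: Z ⇒ Z xor F ⇒ F xor F ⇒ M xor F ⇒ v xor F ⇒ v xor M ⇒ v xor v

Two distinct leftmost derivations for the same string.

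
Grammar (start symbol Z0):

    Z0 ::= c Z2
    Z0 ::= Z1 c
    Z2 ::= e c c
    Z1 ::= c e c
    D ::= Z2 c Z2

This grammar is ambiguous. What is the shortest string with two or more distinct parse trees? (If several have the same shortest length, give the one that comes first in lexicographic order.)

length 4: c e c c has 2 parse trees

Two derivations of c e c c:
  Z0 ⇒ c Z2 ⇒ c e c c
  Z0 ⇒ Z1 c ⇒ c e c c

c e c c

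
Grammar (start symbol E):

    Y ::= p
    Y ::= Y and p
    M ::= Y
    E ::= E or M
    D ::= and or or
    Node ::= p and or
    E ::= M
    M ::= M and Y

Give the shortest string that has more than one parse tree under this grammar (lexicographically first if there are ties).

length 1: no string has ≥2 trees
length 3: p and p has 2 parse trees

Two derivations of p and p:
  E ⇒ M ⇒ Y ⇒ Y and p ⇒ p and p
  E ⇒ M ⇒ M and Y ⇒ Y and Y ⇒ p and Y ⇒ p and p

p and p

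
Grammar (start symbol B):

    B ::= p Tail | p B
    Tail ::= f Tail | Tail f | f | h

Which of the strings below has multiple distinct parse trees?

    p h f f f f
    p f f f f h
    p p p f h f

p p p f h f

p h f f f f: 1 tree
p f f f f h: 1 tree
p p p f h f: 2 trees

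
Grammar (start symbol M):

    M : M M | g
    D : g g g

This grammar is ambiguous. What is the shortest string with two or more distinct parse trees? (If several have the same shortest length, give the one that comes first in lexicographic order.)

g g g

length 1: no string has ≥2 trees
length 2: no string has ≥2 trees
length 3: g g g has 2 parse trees

Two derivations of g g g:
  M ⇒ M M ⇒ M M M ⇒ g M M ⇒ g g M ⇒ g g g
  M ⇒ M M ⇒ g M ⇒ g M M ⇒ g g M ⇒ g g g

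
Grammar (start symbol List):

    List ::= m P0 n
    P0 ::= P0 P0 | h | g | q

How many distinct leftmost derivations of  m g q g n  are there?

2

Parse trees for m g q g n:
  [List m [P0 [P0 g] [P0 [P0 q] [P0 g]]] n]
  [List m [P0 [P0 [P0 g] [P0 q]] [P0 g]] n]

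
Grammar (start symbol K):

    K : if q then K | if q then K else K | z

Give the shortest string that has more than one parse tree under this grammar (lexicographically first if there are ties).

length 1: no string has ≥2 trees
length 4: no string has ≥2 trees
length 6: no string has ≥2 trees
length 7: no string has ≥2 trees
length 9: if q then if q then z else z has 2 parse trees

Two derivations of if q then if q then z else z:
  K ⇒ if q then K ⇒ if q then if q then K else K ⇒ if q then if q then z else K ⇒ if q then if q then z else z
  K ⇒ if q then K else K ⇒ if q then if q then K else K ⇒ if q then if q then z else K ⇒ if q then if q then z else z

if q then if q then z else z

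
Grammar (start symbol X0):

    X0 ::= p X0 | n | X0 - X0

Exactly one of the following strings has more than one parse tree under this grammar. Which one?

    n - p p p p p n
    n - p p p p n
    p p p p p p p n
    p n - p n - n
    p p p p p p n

p n - p n - n

n - p p p p p n: 1 tree
n - p p p p n: 1 tree
p p p p p p p n: 1 tree
p n - p n - n: 7 trees
p p p p p p n: 1 tree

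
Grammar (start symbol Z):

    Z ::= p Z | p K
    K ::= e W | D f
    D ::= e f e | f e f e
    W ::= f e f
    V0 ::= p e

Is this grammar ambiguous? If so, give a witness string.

Witness: p e f e f

Derivation 1: Z ⇒ p K ⇒ p e W ⇒ p e f e f
Derivation 2: Z ⇒ p K ⇒ p D f ⇒ p e f e f

Two distinct leftmost derivations for the same string.

Ambiguous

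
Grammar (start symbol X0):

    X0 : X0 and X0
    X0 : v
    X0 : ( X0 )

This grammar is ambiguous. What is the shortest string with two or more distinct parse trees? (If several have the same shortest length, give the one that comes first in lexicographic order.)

length 1: no string has ≥2 trees
length 3: no string has ≥2 trees
length 5: v and v and v has 2 parse trees

Two derivations of v and v and v:
  X0 ⇒ X0 and X0 ⇒ X0 and X0 and X0 ⇒ v and X0 and X0 ⇒ v and v and X0 ⇒ v and v and v
  X0 ⇒ X0 and X0 ⇒ v and X0 ⇒ v and X0 and X0 ⇒ v and v and X0 ⇒ v and v and v

v and v and v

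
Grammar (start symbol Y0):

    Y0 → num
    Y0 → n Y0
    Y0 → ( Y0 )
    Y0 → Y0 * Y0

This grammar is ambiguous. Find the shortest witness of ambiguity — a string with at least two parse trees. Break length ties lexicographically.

length 1: no string has ≥2 trees
length 2: no string has ≥2 trees
length 3: no string has ≥2 trees
length 4: n num * num has 2 parse trees

Two derivations of n num * num:
  Y0 ⇒ n Y0 ⇒ n Y0 * Y0 ⇒ n num * Y0 ⇒ n num * num
  Y0 ⇒ Y0 * Y0 ⇒ n Y0 * Y0 ⇒ n num * Y0 ⇒ n num * num

n num * num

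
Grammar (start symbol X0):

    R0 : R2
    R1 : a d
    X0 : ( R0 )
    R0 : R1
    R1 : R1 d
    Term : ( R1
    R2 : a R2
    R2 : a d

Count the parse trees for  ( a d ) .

2

Parse trees for ( a d ):
  [X0 ( [R0 [R2 a d]] )]
  [X0 ( [R0 [R1 a d]] )]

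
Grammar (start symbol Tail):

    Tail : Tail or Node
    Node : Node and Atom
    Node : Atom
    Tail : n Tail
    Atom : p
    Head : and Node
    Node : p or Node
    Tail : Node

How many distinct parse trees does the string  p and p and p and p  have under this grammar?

Parse trees for p and p and p and p:
  [Tail [Node [Node [Node [Node [Atom p]] and [Atom p]] and [Atom p]] and [Atom p]]]

1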